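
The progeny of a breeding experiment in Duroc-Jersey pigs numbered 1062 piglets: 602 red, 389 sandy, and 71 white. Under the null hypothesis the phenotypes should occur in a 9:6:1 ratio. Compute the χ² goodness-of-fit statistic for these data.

0.573

The 9:6:1 ratio has 16 parts, so with N = 1062 the expected counts are:
  red: 1062 × 9/16 = 597.375
  sandy: 1062 × 6/16 = 398.25
  white: 1062 × 1/16 = 66.375
χ² = Σ (O − E)² / E
  red: (602 − 597.375)² / 597.375 = 0.0358
  sandy: (389 − 398.25)² / 398.25 = 0.2148
  white: (71 − 66.375)² / 66.375 = 0.3223
χ² = 0.0358 + 0.2148 + 0.3223 = 0.5729 ≈ 0.573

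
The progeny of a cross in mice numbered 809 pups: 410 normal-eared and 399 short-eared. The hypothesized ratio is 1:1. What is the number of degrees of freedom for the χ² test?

1

A goodness-of-fit test with 2 phenotype classes has df = 2 − 1 = 1.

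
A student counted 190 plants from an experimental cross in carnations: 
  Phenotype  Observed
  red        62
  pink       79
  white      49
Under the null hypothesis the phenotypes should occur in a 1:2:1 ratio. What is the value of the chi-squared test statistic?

7.168

The 1:2:1 ratio has 4 parts, so with N = 190 the expected counts are:
  red: 190 × 1/4 = 47.5
  pink: 190 × 2/4 = 95
  white: 190 × 1/4 = 47.5
χ² = Σ (O − E)² / E
  red: (62 − 47.5)² / 47.5 = 4.4263
  pink: (79 − 95)² / 95 = 2.6947
  white: (49 − 47.5)² / 47.5 = 0.0474
χ² = 4.4263 + 2.6947 + 0.0474 = 7.1684 ≈ 7.168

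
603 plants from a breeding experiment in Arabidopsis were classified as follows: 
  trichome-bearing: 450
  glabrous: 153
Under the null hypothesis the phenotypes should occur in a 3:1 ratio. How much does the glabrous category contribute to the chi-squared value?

0.034

Under the 3:1 hypothesis (Σ ratio = 4, N = 603):
  trichome-bearing: 603 × 3/4 = 452.25
  glabrous: 603 × 1/4 = 150.75
Contribution of glabrous: (153 − 150.75)² / 150.75 = 0.0336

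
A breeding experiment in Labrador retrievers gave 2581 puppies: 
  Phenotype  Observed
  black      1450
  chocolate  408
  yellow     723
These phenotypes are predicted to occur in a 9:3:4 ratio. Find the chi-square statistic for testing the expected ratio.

The 9:3:4 ratio has 16 parts, so with N = 2581 the expected counts are:
  black: 2581 × 9/16 = 1451.8125
  chocolate: 2581 × 3/16 = 483.9375
  yellow: 2581 × 4/16 = 645.25
χ² = Σ (O − E)² / E
  black: (1450 − 1451.8125)² / 1451.8125 = 0.0023
  chocolate: (408 − 483.9375)² / 483.9375 = 11.9158
  yellow: (723 − 645.25)² / 645.25 = 9.3686
χ² = 0.0023 + 11.9158 + 9.3686 = 21.2867 ≈ 21.287

21.287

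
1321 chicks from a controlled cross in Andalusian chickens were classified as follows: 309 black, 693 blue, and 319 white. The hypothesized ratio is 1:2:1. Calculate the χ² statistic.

3.350

Total ratio parts = 4. Expected numbers out of 1321:
  black: 1321 × 1/4 = 330.25
  blue: 1321 × 2/4 = 660.5
  white: 1321 × 1/4 = 330.25
χ² = Σ (O − E)² / E
  black: (309 − 330.25)² / 330.25 = 1.3673
  blue: (693 − 660.5)² / 660.5 = 1.5992
  white: (319 − 330.25)² / 330.25 = 0.3832
χ² = 1.3673 + 1.5992 + 0.3832 = 3.3497 ≈ 3.350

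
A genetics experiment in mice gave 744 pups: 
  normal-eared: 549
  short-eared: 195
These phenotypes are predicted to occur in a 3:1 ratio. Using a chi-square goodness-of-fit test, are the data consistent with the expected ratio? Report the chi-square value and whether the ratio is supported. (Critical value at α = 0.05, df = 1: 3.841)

Total ratio parts = 4. Expected numbers out of 744:
  normal-eared: 744 × 3/4 = 558
  short-eared: 744 × 1/4 = 186
χ² = Σ (O − E)² / E
  normal-eared: (549 − 558)² / 558 = 0.1452
  short-eared: (195 − 186)² / 186 = 0.4355
χ² = 0.1452 + 0.4355 = 0.5807 ≈ 0.581
Degrees of freedom = 2 − 1 = 1; critical value at α = 0.05 is 3.841.
Since 0.581 < 3.841, we fail to reject the null hypothesis — the data are consistent with the 3:1 ratio.

0.581; consistent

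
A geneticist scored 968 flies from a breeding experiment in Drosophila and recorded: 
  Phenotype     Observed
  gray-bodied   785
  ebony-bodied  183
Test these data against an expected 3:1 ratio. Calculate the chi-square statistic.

19.179

The 3:1 ratio has 4 parts, so with N = 968 the expected counts are:
  gray-bodied: 968 × 3/4 = 726
  ebony-bodied: 968 × 1/4 = 242
χ² = Σ (O − E)² / E
  gray-bodied: (785 − 726)² / 726 = 4.7948
  ebony-bodied: (183 − 242)² / 242 = 14.3843
χ² = 4.7948 + 14.3843 = 19.1791 ≈ 19.179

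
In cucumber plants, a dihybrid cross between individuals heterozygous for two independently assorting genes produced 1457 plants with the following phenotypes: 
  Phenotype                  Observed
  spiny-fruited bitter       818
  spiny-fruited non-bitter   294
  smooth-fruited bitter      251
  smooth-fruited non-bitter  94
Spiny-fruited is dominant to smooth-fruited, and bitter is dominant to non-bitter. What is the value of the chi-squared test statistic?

A dihybrid F₂ with independent assortment and complete dominance at both loci gives a 9:3:3:1 phenotypic ratio.
Expected counts for N = 1457 under a 9:3:3:1 ratio (total parts = 16):
  spiny-fruited bitter: 1457 × 9/16 = 819.5625
  spiny-fruited non-bitter: 1457 × 3/16 = 273.1875
  smooth-fruited bitter: 1457 × 3/16 = 273.1875
  smooth-fruited non-bitter: 1457 × 1/16 = 91.0625
χ² = Σ (O − E)² / E
  spiny-fruited bitter: (818 − 819.5625)² / 819.5625 = 0.0030
  spiny-fruited non-bitter: (294 − 273.1875)² / 273.1875 = 1.5856
  smooth-fruited bitter: (251 − 273.1875)² / 273.1875 = 1.8020
  smooth-fruited non-bitter: (94 − 91.0625)² / 91.0625 = 0.0948
χ² = 0.0030 + 1.5856 + 1.8020 + 0.0948 = 3.4854 ≈ 3.485

3.485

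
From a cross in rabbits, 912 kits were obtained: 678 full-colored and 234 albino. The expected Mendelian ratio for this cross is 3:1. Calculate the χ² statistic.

0.211

Under the 3:1 hypothesis (Σ ratio = 4, N = 912):
  full-colored: 912 × 3/4 = 684
  albino: 912 × 1/4 = 228
χ² = Σ (O − E)² / E
  full-colored: (678 − 684)² / 684 = 0.0526
  albino: (234 − 228)² / 228 = 0.1579
χ² = 0.0526 + 0.1579 = 0.2105 ≈ 0.211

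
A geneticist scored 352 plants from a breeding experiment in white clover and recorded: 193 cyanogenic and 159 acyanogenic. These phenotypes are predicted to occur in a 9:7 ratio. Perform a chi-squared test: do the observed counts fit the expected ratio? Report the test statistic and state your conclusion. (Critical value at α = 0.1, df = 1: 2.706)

Expected counts for N = 352 under a 9:7 ratio (total parts = 16):
  cyanogenic: 352 × 9/16 = 198
  acyanogenic: 352 × 7/16 = 154
χ² = Σ (O − E)² / E
  cyanogenic: (193 − 198)² / 198 = 0.1263
  acyanogenic: (159 − 154)² / 154 = 0.1623
χ² = 0.1263 + 0.1623 = 0.2886 ≈ 0.289
Degrees of freedom = 2 − 1 = 1; critical value at α = 0.1 is 2.706.
Since 0.289 < 2.706, we fail to reject the null hypothesis — the data are consistent with the 9:7 ratio.

0.289; consistent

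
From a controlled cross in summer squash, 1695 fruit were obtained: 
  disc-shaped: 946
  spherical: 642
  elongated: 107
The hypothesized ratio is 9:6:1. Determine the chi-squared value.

Expected counts for N = 1695 under a 9:6:1 ratio (total parts = 16):
  disc-shaped: 1695 × 9/16 = 953.4375
  spherical: 1695 × 6/16 = 635.625
  elongated: 1695 × 1/16 = 105.9375
χ² = Σ (O − E)² / E
  disc-shaped: (946 − 953.4375)² / 953.4375 = 0.0580
  spherical: (642 − 635.625)² / 635.625 = 0.0639
  elongated: (107 − 105.9375)² / 105.9375 = 0.0107
χ² = 0.0580 + 0.0639 + 0.0107 = 0.1326 ≈ 0.133

0.133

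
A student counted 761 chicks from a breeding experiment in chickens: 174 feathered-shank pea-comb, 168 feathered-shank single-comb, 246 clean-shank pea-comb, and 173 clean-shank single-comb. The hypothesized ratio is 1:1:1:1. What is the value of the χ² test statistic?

21.891

The 1:1:1:1 ratio has 4 parts, so with N = 761 the expected counts are:
  feathered-shank pea-comb: 761 × 1/4 = 190.25
  feathered-shank single-comb: 761 × 1/4 = 190.25
  clean-shank pea-comb: 761 × 1/4 = 190.25
  clean-shank single-comb: 761 × 1/4 = 190.25
χ² = Σ (O − E)² / E
  feathered-shank pea-comb: (174 − 190.25)² / 190.25 = 1.3880
  feathered-shank single-comb: (168 − 190.25)² / 190.25 = 2.6022
  clean-shank pea-comb: (246 − 190.25)² / 190.25 = 16.3367
  clean-shank single-comb: (173 − 190.25)² / 190.25 = 1.5641
χ² = 1.3880 + 2.6022 + 16.3367 + 1.5641 = 21.891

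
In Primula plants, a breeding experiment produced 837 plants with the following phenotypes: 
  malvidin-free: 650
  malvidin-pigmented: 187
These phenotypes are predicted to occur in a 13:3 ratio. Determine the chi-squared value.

Expected counts for N = 837 under a 13:3 ratio (total parts = 16):
  malvidin-free: 837 × 13/16 = 680.0625
  malvidin-pigmented: 837 × 3/16 = 156.9375
χ² = Σ (O − E)² / E
  malvidin-free: (650 − 680.0625)² / 680.0625 = 1.3289
  malvidin-pigmented: (187 − 156.9375)² / 156.9375 = 5.7587
χ² = 1.3289 + 5.7587 = 7.0876 ≈ 7.088

7.088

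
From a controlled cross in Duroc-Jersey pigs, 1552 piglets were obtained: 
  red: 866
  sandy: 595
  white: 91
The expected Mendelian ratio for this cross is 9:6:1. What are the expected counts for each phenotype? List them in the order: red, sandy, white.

Expected counts for N = 1552 under a 9:6:1 ratio (total parts = 16):
  red: 1552 × 9/16 = 873
  sandy: 1552 × 6/16 = 582
  white: 1552 × 1/16 = 97

873, 582, 97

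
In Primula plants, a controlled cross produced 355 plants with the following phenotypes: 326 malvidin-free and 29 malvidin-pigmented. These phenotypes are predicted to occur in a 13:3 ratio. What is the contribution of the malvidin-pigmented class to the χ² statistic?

21.197

Expected counts for N = 355 under a 13:3 ratio (total parts = 16):
  malvidin-free: 355 × 13/16 = 288.4375
  malvidin-pigmented: 355 × 3/16 = 66.5625
Contribution of malvidin-pigmented: (29 − 66.5625)² / 66.5625 = 21.1972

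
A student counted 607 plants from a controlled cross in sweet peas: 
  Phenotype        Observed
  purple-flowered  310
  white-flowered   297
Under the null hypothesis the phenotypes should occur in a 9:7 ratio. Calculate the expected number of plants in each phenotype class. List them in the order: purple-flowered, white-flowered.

The 9:7 ratio has 16 parts, so with N = 607 the expected counts are:
  purple-flowered: 607 × 9/16 = 341.4375
  white-flowered: 607 × 7/16 = 265.5625

341.4375, 265.5625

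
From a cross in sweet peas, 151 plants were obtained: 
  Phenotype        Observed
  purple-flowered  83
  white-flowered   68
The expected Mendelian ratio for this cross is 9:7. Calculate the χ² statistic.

0.101

Under the 9:7 hypothesis (Σ ratio = 16, N = 151):
  purple-flowered: 151 × 9/16 = 84.9375
  white-flowered: 151 × 7/16 = 66.0625
χ² = Σ (O − E)² / E
  purple-flowered: (83 − 84.9375)² / 84.9375 = 0.0442
  white-flowered: (68 − 66.0625)² / 66.0625 = 0.0568
χ² = 0.0442 + 0.0568 = 0.101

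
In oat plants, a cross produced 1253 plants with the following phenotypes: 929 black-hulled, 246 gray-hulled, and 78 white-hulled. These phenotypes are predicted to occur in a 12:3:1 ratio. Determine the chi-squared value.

0.645

Under the 12:3:1 hypothesis (Σ ratio = 16, N = 1253):
  black-hulled: 1253 × 12/16 = 939.75
  gray-hulled: 1253 × 3/16 = 234.9375
  white-hulled: 1253 × 1/16 = 78.3125
χ² = Σ (O − E)² / E
  black-hulled: (929 − 939.75)² / 939.75 = 0.1230
  gray-hulled: (246 − 234.9375)² / 234.9375 = 0.5209
  white-hulled: (78 − 78.3125)² / 78.3125 = 0.0012
χ² = 0.1230 + 0.5209 + 0.0012 = 0.6451 ≈ 0.645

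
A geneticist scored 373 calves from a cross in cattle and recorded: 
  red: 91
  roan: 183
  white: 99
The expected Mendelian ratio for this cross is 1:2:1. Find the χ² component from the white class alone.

Expected counts for N = 373 under a 1:2:1 ratio (total parts = 4):
  red: 373 × 1/4 = 93.25
  roan: 373 × 2/4 = 186.5
  white: 373 × 1/4 = 93.25
Contribution of white: (99 − 93.25)² / 93.25 = 0.3546

0.355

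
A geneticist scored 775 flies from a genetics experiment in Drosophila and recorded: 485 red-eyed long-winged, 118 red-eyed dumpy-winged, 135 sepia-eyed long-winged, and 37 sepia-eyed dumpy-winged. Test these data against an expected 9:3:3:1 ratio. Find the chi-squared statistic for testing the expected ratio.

14.088

The 9:3:3:1 ratio has 16 parts, so with N = 775 the expected counts are:
  red-eyed long-winged: 775 × 9/16 = 435.9375
  red-eyed dumpy-winged: 775 × 3/16 = 145.3125
  sepia-eyed long-winged: 775 × 3/16 = 145.3125
  sepia-eyed dumpy-winged: 775 × 1/16 = 48.4375
χ² = Σ (O − E)² / E
  red-eyed long-winged: (485 − 435.9375)² / 435.9375 = 5.5217
  red-eyed dumpy-winged: (118 − 145.3125)² / 145.3125 = 5.1336
  sepia-eyed long-winged: (135 − 145.3125)² / 145.3125 = 0.7319
  sepia-eyed dumpy-winged: (37 − 48.4375)² / 48.4375 = 2.7007
χ² = 5.5217 + 5.1336 + 0.7319 + 2.7007 = 14.0879 ≈ 14.088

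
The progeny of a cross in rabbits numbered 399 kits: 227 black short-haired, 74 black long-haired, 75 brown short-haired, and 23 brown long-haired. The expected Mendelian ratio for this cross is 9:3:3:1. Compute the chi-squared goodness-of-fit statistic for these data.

0.189

Expected counts for N = 399 under a 9:3:3:1 ratio (total parts = 16):
  black short-haired: 399 × 9/16 = 224.4375
  black long-haired: 399 × 3/16 = 74.8125
  brown short-haired: 399 × 3/16 = 74.8125
  brown long-haired: 399 × 1/16 = 24.9375
χ² = Σ (O − E)² / E
  black short-haired: (227 − 224.4375)² / 224.4375 = 0.0293
  black long-haired: (74 − 74.8125)² / 74.8125 = 0.0088
  brown short-haired: (75 − 74.8125)² / 74.8125 = 0.0005
  brown long-haired: (23 − 24.9375)² / 24.9375 = 0.1505
χ² = 0.0293 + 0.0088 + 0.0005 + 0.1505 = 0.1891 ≈ 0.189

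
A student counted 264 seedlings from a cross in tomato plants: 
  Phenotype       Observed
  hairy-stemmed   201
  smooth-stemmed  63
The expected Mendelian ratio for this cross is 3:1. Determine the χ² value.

0.182

Under the 3:1 hypothesis (Σ ratio = 4, N = 264):
  hairy-stemmed: 264 × 3/4 = 198
  smooth-stemmed: 264 × 1/4 = 66
χ² = Σ (O − E)² / E
  hairy-stemmed: (201 − 198)² / 198 = 0.0455
  smooth-stemmed: (63 − 66)² / 66 = 0.1364
χ² = 0.0455 + 0.1364 = 0.1819 ≈ 0.182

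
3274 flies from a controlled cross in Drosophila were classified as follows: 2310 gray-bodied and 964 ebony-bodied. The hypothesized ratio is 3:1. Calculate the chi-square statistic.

34.486

The 3:1 ratio has 4 parts, so with N = 3274 the expected counts are:
  gray-bodied: 3274 × 3/4 = 2455.5
  ebony-bodied: 3274 × 1/4 = 818.5
χ² = Σ (O − E)² / E
  gray-bodied: (2310 − 2455.5)² / 2455.5 = 8.6216
  ebony-bodied: (964 − 818.5)² / 818.5 = 25.8647
χ² = 8.6216 + 25.8647 = 34.4863 ≈ 34.486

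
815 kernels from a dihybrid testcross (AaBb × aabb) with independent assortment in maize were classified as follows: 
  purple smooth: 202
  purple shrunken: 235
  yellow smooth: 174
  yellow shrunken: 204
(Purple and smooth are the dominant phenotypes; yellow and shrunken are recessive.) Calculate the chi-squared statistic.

A dihybrid testcross with independent assortment gives a 1:1:1:1 ratio.
Under the 1:1:1:1 hypothesis (Σ ratio = 4, N = 815):
  purple smooth: 815 × 1/4 = 203.75
  purple shrunken: 815 × 1/4 = 203.75
  yellow smooth: 815 × 1/4 = 203.75
  yellow shrunken: 815 × 1/4 = 203.75
χ² = Σ (O − E)² / E
  purple smooth: (202 − 203.75)² / 203.75 = 0.0150
  purple shrunken: (235 − 203.75)² / 203.75 = 4.7929
  yellow smooth: (174 − 203.75)² / 203.75 = 4.3439
  yellow shrunken: (204 − 203.75)² / 203.75 = 0.0003
χ² = 0.0150 + 4.7929 + 4.3439 + 0.0003 = 9.1521 ≈ 9.152

9.152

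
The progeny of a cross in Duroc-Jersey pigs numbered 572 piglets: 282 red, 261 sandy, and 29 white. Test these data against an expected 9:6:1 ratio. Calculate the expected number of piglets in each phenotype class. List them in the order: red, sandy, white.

Under the 9:6:1 hypothesis (Σ ratio = 16, N = 572):
  red: 572 × 9/16 = 321.75
  sandy: 572 × 6/16 = 214.5
  white: 572 × 1/16 = 35.75

321.75, 214.5, 35.75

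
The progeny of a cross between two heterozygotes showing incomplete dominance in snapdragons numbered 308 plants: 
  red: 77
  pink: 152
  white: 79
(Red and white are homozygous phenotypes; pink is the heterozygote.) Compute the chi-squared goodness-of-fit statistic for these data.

0.078

With incomplete dominance, a heterozygote × heterozygote cross gives a 1:2:1 phenotypic ratio.
The 1:2:1 ratio has 4 parts, so with N = 308 the expected counts are:
  red: 308 × 1/4 = 77
  pink: 308 × 2/4 = 154
  white: 308 × 1/4 = 77
χ² = Σ (O − E)² / E
  red: (77 − 77)² / 77 = 0.0000
  pink: (152 − 154)² / 154 = 0.0260
  white: (79 − 77)² / 77 = 0.0519
χ² = 0.0000 + 0.0260 + 0.0519 = 0.0779 ≈ 0.078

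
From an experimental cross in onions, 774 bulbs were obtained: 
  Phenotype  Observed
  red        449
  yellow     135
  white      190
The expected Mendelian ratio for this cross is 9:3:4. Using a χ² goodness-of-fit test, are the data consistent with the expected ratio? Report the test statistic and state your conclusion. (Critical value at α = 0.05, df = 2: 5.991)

Total ratio parts = 16. Expected numbers out of 774:
  red: 774 × 9/16 = 435.375
  yellow: 774 × 3/16 = 145.125
  white: 774 × 4/16 = 193.5
χ² = Σ (O − E)² / E
  red: (449 − 435.375)² / 435.375 = 0.4264
  yellow: (135 − 145.125)² / 145.125 = 0.7064
  white: (190 − 193.5)² / 193.5 = 0.0633
χ² = 0.4264 + 0.7064 + 0.0633 = 1.1961 ≈ 1.196
Degrees of freedom = 3 − 1 = 2; critical value at α = 0.05 is 5.991.
Since 1.196 < 5.991, we fail to reject the null hypothesis — the data are consistent with the 9:3:4 ratio.

1.196; consistent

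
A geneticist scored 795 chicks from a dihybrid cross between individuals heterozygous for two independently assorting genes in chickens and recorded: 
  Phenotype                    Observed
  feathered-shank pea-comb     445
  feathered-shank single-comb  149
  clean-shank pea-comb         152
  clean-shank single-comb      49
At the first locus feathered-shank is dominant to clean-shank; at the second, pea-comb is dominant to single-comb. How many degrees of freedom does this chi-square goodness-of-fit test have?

A dihybrid F₂ with independent assortment and complete dominance at both loci gives a 9:3:3:1 phenotypic ratio.
A goodness-of-fit test with 4 phenotype classes has df = 4 − 1 = 3.

3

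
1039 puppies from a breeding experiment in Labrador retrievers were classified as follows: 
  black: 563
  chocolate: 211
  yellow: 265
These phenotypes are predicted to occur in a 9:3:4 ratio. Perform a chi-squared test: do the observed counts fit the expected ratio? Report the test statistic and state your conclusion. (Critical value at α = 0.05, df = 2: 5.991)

Total ratio parts = 16. Expected numbers out of 1039:
  black: 1039 × 9/16 = 584.4375
  chocolate: 1039 × 3/16 = 194.8125
  yellow: 1039 × 4/16 = 259.75
χ² = Σ (O − E)² / E
  black: (563 − 584.4375)² / 584.4375 = 0.7863
  chocolate: (211 − 194.8125)² / 194.8125 = 1.3451
  yellow: (265 − 259.75)² / 259.75 = 0.1061
χ² = 0.7863 + 1.3451 + 0.1061 = 2.2375 ≈ 2.238
Degrees of freedom = 3 − 1 = 2; critical value at α = 0.05 is 5.991.
Since 2.238 < 5.991, we fail to reject the null hypothesis — the data are consistent with the 9:3:4 ratio.

2.238; consistent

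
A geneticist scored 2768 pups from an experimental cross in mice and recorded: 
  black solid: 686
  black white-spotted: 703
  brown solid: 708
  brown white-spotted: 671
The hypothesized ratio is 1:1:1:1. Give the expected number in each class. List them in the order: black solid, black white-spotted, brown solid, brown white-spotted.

Total ratio parts = 4. Expected numbers out of 2768:
  black solid: 2768 × 1/4 = 692
  black white-spotted: 2768 × 1/4 = 692
  brown solid: 2768 × 1/4 = 692
  brown white-spotted: 2768 × 1/4 = 692

692, 692, 692, 692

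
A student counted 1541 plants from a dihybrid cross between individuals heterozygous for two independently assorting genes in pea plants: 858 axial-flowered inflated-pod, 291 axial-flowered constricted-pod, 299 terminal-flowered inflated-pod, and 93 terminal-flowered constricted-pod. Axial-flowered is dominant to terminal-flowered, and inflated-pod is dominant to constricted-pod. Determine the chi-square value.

A dihybrid F₂ with independent assortment and complete dominance at both loci gives a 9:3:3:1 phenotypic ratio.
Expected counts for N = 1541 under a 9:3:3:1 ratio (total parts = 16):
  axial-flowered inflated-pod: 1541 × 9/16 = 866.8125
  axial-flowered constricted-pod: 1541 × 3/16 = 288.9375
  terminal-flowered inflated-pod: 1541 × 3/16 = 288.9375
  terminal-flowered constricted-pod: 1541 × 1/16 = 96.3125
χ² = Σ (O − E)² / E
  axial-flowered inflated-pod: (858 − 866.8125)² / 866.8125 = 0.0896
  axial-flowered constricted-pod: (291 − 288.9375)² / 288.9375 = 0.0147
  terminal-flowered inflated-pod: (299 − 288.9375)² / 288.9375 = 0.3504
  terminal-flowered constricted-pod: (93 − 96.3125)² / 96.3125 = 0.1139
χ² = 0.0896 + 0.0147 + 0.3504 + 0.1139 = 0.5686 ≈ 0.569

0.569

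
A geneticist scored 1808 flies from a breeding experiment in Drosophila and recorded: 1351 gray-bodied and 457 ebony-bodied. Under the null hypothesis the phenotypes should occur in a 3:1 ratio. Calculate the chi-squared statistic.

0.074

Total ratio parts = 4. Expected numbers out of 1808:
  gray-bodied: 1808 × 3/4 = 1356
  ebony-bodied: 1808 × 1/4 = 452
χ² = Σ (O − E)² / E
  gray-bodied: (1351 − 1356)² / 1356 = 0.0184
  ebony-bodied: (457 − 452)² / 452 = 0.0553
χ² = 0.0184 + 0.0553 = 0.0737 ≈ 0.074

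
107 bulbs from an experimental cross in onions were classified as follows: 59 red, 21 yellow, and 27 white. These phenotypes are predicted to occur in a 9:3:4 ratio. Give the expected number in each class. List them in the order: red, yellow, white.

60.1875, 20.0625, 26.75

The 9:3:4 ratio has 16 parts, so with N = 107 the expected counts are:
  red: 107 × 9/16 = 60.1875
  yellow: 107 × 3/16 = 20.0625
  white: 107 × 4/16 = 26.75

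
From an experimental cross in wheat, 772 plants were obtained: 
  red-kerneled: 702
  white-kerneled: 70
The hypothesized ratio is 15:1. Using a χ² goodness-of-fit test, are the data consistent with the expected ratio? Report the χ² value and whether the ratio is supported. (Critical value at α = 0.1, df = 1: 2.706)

10.458; not consistent

The 15:1 ratio has 16 parts, so with N = 772 the expected counts are:
  red-kerneled: 772 × 15/16 = 723.75
  white-kerneled: 772 × 1/16 = 48.25
χ² = Σ (O − E)² / E
  red-kerneled: (702 − 723.75)² / 723.75 = 0.6536
  white-kerneled: (70 − 48.25)² / 48.25 = 9.8044
χ² = 0.6536 + 9.8044 = 10.458
Degrees of freedom = 2 − 1 = 1; critical value at α = 0.1 is 2.706.
Since 10.458 > 2.706, we reject the null hypothesis — the data do not fit the 15:1 ratio.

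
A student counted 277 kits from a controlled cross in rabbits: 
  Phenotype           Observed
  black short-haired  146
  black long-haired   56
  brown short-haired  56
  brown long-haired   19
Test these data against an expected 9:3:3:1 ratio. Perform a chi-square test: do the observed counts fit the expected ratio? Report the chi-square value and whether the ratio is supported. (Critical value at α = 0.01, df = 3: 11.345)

1.418; consistent

Under the 9:3:3:1 hypothesis (Σ ratio = 16, N = 277):
  black short-haired: 277 × 9/16 = 155.8125
  black long-haired: 277 × 3/16 = 51.9375
  brown short-haired: 277 × 3/16 = 51.9375
  brown long-haired: 277 × 1/16 = 17.3125
χ² = Σ (O − E)² / E
  black short-haired: (146 − 155.8125)² / 155.8125 = 0.6180
  black long-haired: (56 − 51.9375)² / 51.9375 = 0.3178
  brown short-haired: (56 − 51.9375)² / 51.9375 = 0.3178
  brown long-haired: (19 − 17.3125)² / 17.3125 = 0.1645
χ² = 0.6180 + 0.3178 + 0.3178 + 0.1645 = 1.4181 ≈ 1.418
Degrees of freedom = 4 − 1 = 3; critical value at α = 0.01 is 11.345.
Since 1.418 < 11.345, we fail to reject the null hypothesis — the data are consistent with the 9:3:3:1 ratio.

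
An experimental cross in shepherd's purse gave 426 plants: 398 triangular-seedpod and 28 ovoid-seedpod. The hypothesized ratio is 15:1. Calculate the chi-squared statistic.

The 15:1 ratio has 16 parts, so with N = 426 the expected counts are:
  triangular-seedpod: 426 × 15/16 = 399.375
  ovoid-seedpod: 426 × 1/16 = 26.625
χ² = Σ (O − E)² / E
  triangular-seedpod: (398 − 399.375)² / 399.375 = 0.0047
  ovoid-seedpod: (28 − 26.625)² / 26.625 = 0.0710
χ² = 0.0047 + 0.0710 = 0.0757 ≈ 0.076

0.076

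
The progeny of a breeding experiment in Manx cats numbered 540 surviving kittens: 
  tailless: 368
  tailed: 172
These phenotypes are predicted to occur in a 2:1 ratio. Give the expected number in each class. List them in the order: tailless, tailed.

The 2:1 ratio has 3 parts, so with N = 540 the expected counts are:
  tailless: 540 × 2/3 = 360
  tailed: 540 × 1/3 = 180

360, 180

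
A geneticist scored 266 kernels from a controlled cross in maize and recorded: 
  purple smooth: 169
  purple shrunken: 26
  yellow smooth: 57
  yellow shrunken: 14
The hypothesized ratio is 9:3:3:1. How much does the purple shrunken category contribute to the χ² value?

11.429

Under the 9:3:3:1 hypothesis (Σ ratio = 16, N = 266):
  purple smooth: 266 × 9/16 = 149.625
  purple shrunken: 266 × 3/16 = 49.875
  yellow smooth: 266 × 3/16 = 49.875
  yellow shrunken: 266 × 1/16 = 16.625
Contribution of purple shrunken: (26 − 49.875)² / 49.875 = 11.4289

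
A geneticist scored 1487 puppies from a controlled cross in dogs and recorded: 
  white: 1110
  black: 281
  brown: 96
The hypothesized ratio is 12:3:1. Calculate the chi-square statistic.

0.143

Under the 12:3:1 hypothesis (Σ ratio = 16, N = 1487):
  white: 1487 × 12/16 = 1115.25
  black: 1487 × 3/16 = 278.8125
  brown: 1487 × 1/16 = 92.9375
χ² = Σ (O − E)² / E
  white: (1110 − 1115.25)² / 1115.25 = 0.0247
  black: (281 − 278.8125)² / 278.8125 = 0.0172
  brown: (96 − 92.9375)² / 92.9375 = 0.1009
χ² = 0.0247 + 0.0172 + 0.1009 = 0.1428 ≈ 0.143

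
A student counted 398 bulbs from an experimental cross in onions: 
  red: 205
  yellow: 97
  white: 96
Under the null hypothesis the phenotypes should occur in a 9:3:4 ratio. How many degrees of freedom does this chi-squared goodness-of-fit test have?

2

A goodness-of-fit test with 3 phenotype classes has df = 3 − 1 = 2.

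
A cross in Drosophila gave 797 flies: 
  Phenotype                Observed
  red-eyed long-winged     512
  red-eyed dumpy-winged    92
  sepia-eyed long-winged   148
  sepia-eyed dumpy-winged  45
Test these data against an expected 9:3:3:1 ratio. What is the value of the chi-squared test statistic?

31.603

Total ratio parts = 16. Expected numbers out of 797:
  red-eyed long-winged: 797 × 9/16 = 448.3125
  red-eyed dumpy-winged: 797 × 3/16 = 149.4375
  sepia-eyed long-winged: 797 × 3/16 = 149.4375
  sepia-eyed dumpy-winged: 797 × 1/16 = 49.8125
χ² = Σ (O − E)² / E
  red-eyed long-winged: (512 − 448.3125)² / 448.3125 = 9.0475
  red-eyed dumpy-winged: (92 − 149.4375)² / 149.4375 = 22.0766
  sepia-eyed long-winged: (148 − 149.4375)² / 149.4375 = 0.0138
  sepia-eyed dumpy-winged: (45 − 49.8125)² / 49.8125 = 0.4649
χ² = 9.0475 + 22.0766 + 0.0138 + 0.4649 = 31.6028 ≈ 31.603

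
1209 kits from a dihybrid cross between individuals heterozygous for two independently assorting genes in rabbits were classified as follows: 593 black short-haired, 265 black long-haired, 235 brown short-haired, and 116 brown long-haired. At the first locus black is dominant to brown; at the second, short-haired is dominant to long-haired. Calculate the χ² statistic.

39.566

A dihybrid F₂ with independent assortment and complete dominance at both loci gives a 9:3:3:1 phenotypic ratio.
Expected counts for N = 1209 under a 9:3:3:1 ratio (total parts = 16):
  black short-haired: 1209 × 9/16 = 680.0625
  black long-haired: 1209 × 3/16 = 226.6875
  brown short-haired: 1209 × 3/16 = 226.6875
  brown long-haired: 1209 × 1/16 = 75.5625
χ² = Σ (O − E)² / E
  black short-haired: (593 − 680.0625)² / 680.0625 = 11.1459
  black long-haired: (265 − 226.6875)² / 226.6875 = 6.4752
  brown short-haired: (235 − 226.6875)² / 226.6875 = 0.3048
  brown long-haired: (116 − 75.5625)² / 75.5625 = 21.6403
χ² = 11.1459 + 6.4752 + 0.3048 + 21.6403 = 39.5662 ≈ 39.566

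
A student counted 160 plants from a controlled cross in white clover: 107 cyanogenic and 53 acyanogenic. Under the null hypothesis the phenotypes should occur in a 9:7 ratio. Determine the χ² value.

7.340

Under the 9:7 hypothesis (Σ ratio = 16, N = 160):
  cyanogenic: 160 × 9/16 = 90
  acyanogenic: 160 × 7/16 = 70
χ² = Σ (O − E)² / E
  cyanogenic: (107 − 90)² / 90 = 3.2111
  acyanogenic: (53 − 70)² / 70 = 4.1286
χ² = 3.2111 + 4.1286 = 7.3397 ≈ 7.340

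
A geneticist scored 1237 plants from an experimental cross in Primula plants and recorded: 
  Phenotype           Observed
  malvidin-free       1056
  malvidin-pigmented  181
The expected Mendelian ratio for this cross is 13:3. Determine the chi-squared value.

Total ratio parts = 16. Expected numbers out of 1237:
  malvidin-free: 1237 × 13/16 = 1005.0625
  malvidin-pigmented: 1237 × 3/16 = 231.9375
χ² = Σ (O − E)² / E
  malvidin-free: (1056 − 1005.0625)² / 1005.0625 = 2.5816
  malvidin-pigmented: (181 − 231.9375)² / 231.9375 = 11.1868
χ² = 2.5816 + 11.1868 = 13.7684 ≈ 13.768

13.768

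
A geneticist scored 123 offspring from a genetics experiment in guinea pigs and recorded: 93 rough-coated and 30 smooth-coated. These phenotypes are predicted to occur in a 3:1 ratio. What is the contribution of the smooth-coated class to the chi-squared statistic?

0.018

Total ratio parts = 4. Expected numbers out of 123:
  rough-coated: 123 × 3/4 = 92.25
  smooth-coated: 123 × 1/4 = 30.75
Contribution of smooth-coated: (30 − 30.75)² / 30.75 = 0.0183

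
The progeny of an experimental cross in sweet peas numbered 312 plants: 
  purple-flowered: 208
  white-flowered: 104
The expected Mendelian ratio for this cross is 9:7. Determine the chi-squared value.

The 9:7 ratio has 16 parts, so with N = 312 the expected counts are:
  purple-flowered: 312 × 9/16 = 175.5
  white-flowered: 312 × 7/16 = 136.5
χ² = Σ (O − E)² / E
  purple-flowered: (208 − 175.5)² / 175.5 = 6.0185
  white-flowered: (104 − 136.5)² / 136.5 = 7.7381
χ² = 6.0185 + 7.7381 = 13.7566 ≈ 13.757

13.757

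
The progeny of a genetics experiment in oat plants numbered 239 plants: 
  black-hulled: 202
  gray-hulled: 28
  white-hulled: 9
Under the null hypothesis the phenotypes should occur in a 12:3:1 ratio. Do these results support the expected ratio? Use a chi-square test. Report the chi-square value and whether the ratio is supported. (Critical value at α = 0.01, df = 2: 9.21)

Total ratio parts = 16. Expected numbers out of 239:
  black-hulled: 239 × 12/16 = 179.25
  gray-hulled: 239 × 3/16 = 44.8125
  white-hulled: 239 × 1/16 = 14.9375
χ² = Σ (O − E)² / E
  black-hulled: (202 − 179.25)² / 179.25 = 2.8874
  gray-hulled: (28 − 44.8125)² / 44.8125 = 6.3076
  white-hulled: (9 − 14.9375)² / 14.9375 = 2.3601
χ² = 2.8874 + 6.3076 + 2.3601 = 11.5551 ≈ 11.555
Degrees of freedom = 3 − 1 = 2; critical value at α = 0.01 is 9.21.
Since 11.555 > 9.21, we reject the null hypothesis — the data do not fit the 12:3:1 ratio.

11.555; not consistent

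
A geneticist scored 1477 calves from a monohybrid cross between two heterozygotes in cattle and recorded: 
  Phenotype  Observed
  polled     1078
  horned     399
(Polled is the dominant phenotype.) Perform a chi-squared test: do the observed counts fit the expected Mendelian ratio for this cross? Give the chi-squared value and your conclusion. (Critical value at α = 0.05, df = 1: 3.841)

For a monohybrid cross between heterozygotes with complete dominance, the expected phenotypic ratio is 3:1.
The 3:1 ratio has 4 parts, so with N = 1477 the expected counts are:
  polled: 1477 × 3/4 = 1107.75
  horned: 1477 × 1/4 = 369.25
χ² = Σ (O − E)² / E
  polled: (1078 − 1107.75)² / 1107.75 = 0.7990
  horned: (399 − 369.25)² / 369.25 = 2.3969
χ² = 0.7990 + 2.3969 = 3.1959 ≈ 3.196
Degrees of freedom = 2 − 1 = 1; critical value at α = 0.05 is 3.841.
Since 3.196 < 3.841, we fail to reject the null hypothesis — the data are consistent with the 3:1 ratio.

3.196; consistent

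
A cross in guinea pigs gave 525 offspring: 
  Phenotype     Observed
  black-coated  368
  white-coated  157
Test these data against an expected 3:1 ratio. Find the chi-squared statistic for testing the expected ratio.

6.736

The 3:1 ratio has 4 parts, so with N = 525 the expected counts are:
  black-coated: 525 × 3/4 = 393.75
  white-coated: 525 × 1/4 = 131.25
χ² = Σ (O − E)² / E
  black-coated: (368 − 393.75)² / 393.75 = 1.6840
  white-coated: (157 − 131.25)² / 131.25 = 5.0519
χ² = 1.6840 + 5.0519 = 6.7359 ≈ 6.736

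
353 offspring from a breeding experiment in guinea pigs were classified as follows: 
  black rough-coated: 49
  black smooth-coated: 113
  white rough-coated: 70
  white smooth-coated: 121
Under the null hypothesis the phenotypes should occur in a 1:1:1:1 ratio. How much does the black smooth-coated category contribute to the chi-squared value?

6.941

The 1:1:1:1 ratio has 4 parts, so with N = 353 the expected counts are:
  black rough-coated: 353 × 1/4 = 88.25
  black smooth-coated: 353 × 1/4 = 88.25
  white rough-coated: 353 × 1/4 = 88.25
  white smooth-coated: 353 × 1/4 = 88.25
Contribution of black smooth-coated: (113 − 88.25)² / 88.25 = 6.9412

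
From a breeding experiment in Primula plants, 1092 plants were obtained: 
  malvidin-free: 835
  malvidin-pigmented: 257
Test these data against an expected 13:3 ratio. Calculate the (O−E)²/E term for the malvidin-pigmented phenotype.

13.334

The 13:3 ratio has 16 parts, so with N = 1092 the expected counts are:
  malvidin-free: 1092 × 13/16 = 887.25
  malvidin-pigmented: 1092 × 3/16 = 204.75
Contribution of malvidin-pigmented: (257 − 204.75)² / 204.75 = 13.3336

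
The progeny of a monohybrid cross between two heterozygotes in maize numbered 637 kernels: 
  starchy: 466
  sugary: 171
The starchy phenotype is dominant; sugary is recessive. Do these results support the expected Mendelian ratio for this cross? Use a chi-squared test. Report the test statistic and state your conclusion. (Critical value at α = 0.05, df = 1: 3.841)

For a monohybrid cross between heterozygotes with complete dominance, the expected phenotypic ratio is 3:1.
Expected counts for N = 637 under a 3:1 ratio (total parts = 4):
  starchy: 637 × 3/4 = 477.75
  sugary: 637 × 1/4 = 159.25
χ² = Σ (O − E)² / E
  starchy: (466 − 477.75)² / 477.75 = 0.2890
  sugary: (171 − 159.25)² / 159.25 = 0.8670
χ² = 0.2890 + 0.8670 = 1.156
Degrees of freedom = 2 − 1 = 1; critical value at α = 0.05 is 3.841.
Since 1.156 < 3.841, we fail to reject the null hypothesis — the data are consistent with the 3:1 ratio.

1.156; consistent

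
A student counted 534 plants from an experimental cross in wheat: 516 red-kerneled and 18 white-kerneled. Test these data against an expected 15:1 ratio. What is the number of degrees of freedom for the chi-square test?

1

A goodness-of-fit test with 2 phenotype classes has df = 2 − 1 = 1.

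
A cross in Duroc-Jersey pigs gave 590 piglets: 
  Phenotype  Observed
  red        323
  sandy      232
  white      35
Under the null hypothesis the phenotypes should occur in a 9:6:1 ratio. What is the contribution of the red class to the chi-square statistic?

0.237

Expected counts for N = 590 under a 9:6:1 ratio (total parts = 16):
  red: 590 × 9/16 = 331.875
  sandy: 590 × 6/16 = 221.25
  white: 590 × 1/16 = 36.875
Contribution of red: (323 − 331.875)² / 331.875 = 0.2373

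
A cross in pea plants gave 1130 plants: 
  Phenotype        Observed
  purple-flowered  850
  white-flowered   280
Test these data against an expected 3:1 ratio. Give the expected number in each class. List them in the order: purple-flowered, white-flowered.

Total ratio parts = 4. Expected numbers out of 1130:
  purple-flowered: 1130 × 3/4 = 847.5
  white-flowered: 1130 × 1/4 = 282.5

847.5, 282.5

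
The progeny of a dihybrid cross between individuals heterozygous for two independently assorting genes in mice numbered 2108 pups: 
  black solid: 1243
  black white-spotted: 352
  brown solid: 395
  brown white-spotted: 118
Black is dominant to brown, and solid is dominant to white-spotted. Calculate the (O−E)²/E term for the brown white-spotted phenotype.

1.435

A dihybrid F₂ with independent assortment and complete dominance at both loci gives a 9:3:3:1 phenotypic ratio.
Total ratio parts = 16. Expected numbers out of 2108:
  black solid: 2108 × 9/16 = 1185.75
  black white-spotted: 2108 × 3/16 = 395.25
  brown solid: 2108 × 3/16 = 395.25
  brown white-spotted: 2108 × 1/16 = 131.75
Contribution of brown white-spotted: (118 − 131.75)² / 131.75 = 1.4350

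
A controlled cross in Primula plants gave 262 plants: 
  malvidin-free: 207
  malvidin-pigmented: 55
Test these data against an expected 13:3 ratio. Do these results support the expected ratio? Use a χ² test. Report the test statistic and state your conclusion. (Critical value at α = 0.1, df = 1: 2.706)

0.865; consistent

The 13:3 ratio has 16 parts, so with N = 262 the expected counts are:
  malvidin-free: 262 × 13/16 = 212.875
  malvidin-pigmented: 262 × 3/16 = 49.125
χ² = Σ (O − E)² / E
  malvidin-free: (207 − 212.875)² / 212.875 = 0.1621
  malvidin-pigmented: (55 − 49.125)² / 49.125 = 0.7026
χ² = 0.1621 + 0.7026 = 0.8647 ≈ 0.865
Degrees of freedom = 2 − 1 = 1; critical value at α = 0.1 is 2.706.
Since 0.865 < 2.706, we fail to reject the null hypothesis — the data are consistent with the 13:3 ratio.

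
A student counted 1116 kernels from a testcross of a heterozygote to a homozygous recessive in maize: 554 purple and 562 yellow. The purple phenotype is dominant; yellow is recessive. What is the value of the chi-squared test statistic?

A testcross of a heterozygote (Aa × aa) gives a 1:1 phenotypic ratio.
Total ratio parts = 2. Expected numbers out of 1116:
  purple: 1116 × 1/2 = 558
  yellow: 1116 × 1/2 = 558
χ² = Σ (O − E)² / E
  purple: (554 − 558)² / 558 = 0.0287
  yellow: (562 − 558)² / 558 = 0.0287
χ² = 0.0287 + 0.0287 = 0.0574 ≈ 0.057

0.057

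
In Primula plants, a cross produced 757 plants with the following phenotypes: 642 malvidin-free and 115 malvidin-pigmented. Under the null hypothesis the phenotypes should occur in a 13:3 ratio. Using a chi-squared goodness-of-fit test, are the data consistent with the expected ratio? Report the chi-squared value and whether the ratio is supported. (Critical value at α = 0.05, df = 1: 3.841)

6.292; not consistent

Expected counts for N = 757 under a 13:3 ratio (total parts = 16):
  malvidin-free: 757 × 13/16 = 615.0625
  malvidin-pigmented: 757 × 3/16 = 141.9375
χ² = Σ (O − E)² / E
  malvidin-free: (642 − 615.0625)² / 615.0625 = 1.1798
  malvidin-pigmented: (115 − 141.9375)² / 141.9375 = 5.1123
χ² = 1.1798 + 5.1123 = 6.2921 ≈ 6.292
Degrees of freedom = 2 − 1 = 1; critical value at α = 0.05 is 3.841.
Since 6.292 > 3.841, we reject the null hypothesis — the data do not fit the 13:3 ratio.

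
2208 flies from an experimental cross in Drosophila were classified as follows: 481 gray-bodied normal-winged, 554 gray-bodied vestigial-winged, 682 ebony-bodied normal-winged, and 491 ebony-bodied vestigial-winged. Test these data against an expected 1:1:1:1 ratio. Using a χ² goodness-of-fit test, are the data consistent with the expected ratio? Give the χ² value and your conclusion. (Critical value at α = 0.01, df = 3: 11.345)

46.496; not consistent

Under the 1:1:1:1 hypothesis (Σ ratio = 4, N = 2208):
  gray-bodied normal-winged: 2208 × 1/4 = 552
  gray-bodied vestigial-winged: 2208 × 1/4 = 552
  ebony-bodied normal-winged: 2208 × 1/4 = 552
  ebony-bodied vestigial-winged: 2208 × 1/4 = 552
χ² = Σ (O − E)² / E
  gray-bodied normal-winged: (481 − 552)² / 552 = 9.1322
  gray-bodied vestigial-winged: (554 − 552)² / 552 = 0.0072
  ebony-bodied normal-winged: (682 − 552)² / 552 = 30.6159
  ebony-bodied vestigial-winged: (491 − 552)² / 552 = 6.7409
χ² = 9.1322 + 0.0072 + 30.6159 + 6.7409 = 46.4962 ≈ 46.496
Degrees of freedom = 4 − 1 = 3; critical value at α = 0.01 is 11.345.
Since 46.496 > 11.345, we reject the null hypothesis — the data do not fit the 1:1:1:1 ratio.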